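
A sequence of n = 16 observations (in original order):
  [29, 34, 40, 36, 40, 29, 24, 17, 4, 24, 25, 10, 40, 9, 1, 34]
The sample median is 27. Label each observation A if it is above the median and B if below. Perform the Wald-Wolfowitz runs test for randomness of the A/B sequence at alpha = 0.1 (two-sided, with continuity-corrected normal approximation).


Step 1: Compute median = 27; label A = above, B = below.
Labels in order: AAAAAABBBBBBABBA  (n_A = 8, n_B = 8)
Step 2: Count runs R = 5.
Step 3: Under H0 (random ordering), E[R] = 2*n_A*n_B/(n_A+n_B) + 1 = 2*8*8/16 + 1 = 9.0000.
        Var[R] = 2*n_A*n_B*(2*n_A*n_B - n_A - n_B) / ((n_A+n_B)^2 * (n_A+n_B-1)) = 14336/3840 = 3.7333.
        SD[R] = 1.9322.
Step 4: Continuity-corrected z = (R + 0.5 - E[R]) / SD[R] = (5 + 0.5 - 9.0000) / 1.9322 = -1.8114.
Step 5: Two-sided p-value via normal approximation = 2*(1 - Phi(|z|)) = 0.070076.
Step 6: alpha = 0.1. reject H0.

R = 5, z = -1.8114, p = 0.070076, reject H0.


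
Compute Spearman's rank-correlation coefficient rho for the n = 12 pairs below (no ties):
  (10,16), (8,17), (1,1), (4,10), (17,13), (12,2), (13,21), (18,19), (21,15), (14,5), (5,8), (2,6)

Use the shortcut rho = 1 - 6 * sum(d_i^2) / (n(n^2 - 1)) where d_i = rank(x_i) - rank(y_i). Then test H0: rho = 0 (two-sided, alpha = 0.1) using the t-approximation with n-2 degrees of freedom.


Step 1: Rank x and y separately (midranks; no ties here).
rank(x): 10->6, 8->5, 1->1, 4->3, 17->10, 12->7, 13->8, 18->11, 21->12, 14->9, 5->4, 2->2
rank(y): 16->9, 17->10, 1->1, 10->6, 13->7, 2->2, 21->12, 19->11, 15->8, 5->3, 8->5, 6->4
Step 2: d_i = R_x(i) - R_y(i); compute d_i^2.
  (6-9)^2=9, (5-10)^2=25, (1-1)^2=0, (3-6)^2=9, (10-7)^2=9, (7-2)^2=25, (8-12)^2=16, (11-11)^2=0, (12-8)^2=16, (9-3)^2=36, (4-5)^2=1, (2-4)^2=4
sum(d^2) = 150.
Step 3: rho = 1 - 6*150 / (12*(12^2 - 1)) = 1 - 900/1716 = 0.475524.
Step 4: Under H0, t = rho * sqrt((n-2)/(1-rho^2)) = 1.7094 ~ t(10).
Step 5: Two-sided p-value from the t-distribution with 10 df = 0.118176.
Step 6: alpha = 0.1. fail to reject H0.

rho = 0.4755, p = 0.118176, fail to reject H0 at alpha = 0.1.


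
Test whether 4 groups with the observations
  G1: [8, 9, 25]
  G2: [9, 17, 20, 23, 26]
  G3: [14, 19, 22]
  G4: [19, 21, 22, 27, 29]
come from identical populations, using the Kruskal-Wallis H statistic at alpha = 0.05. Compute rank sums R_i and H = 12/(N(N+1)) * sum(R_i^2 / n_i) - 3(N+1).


Step 1: Combine all N = 16 observations and assign midranks.
sorted (value, group, rank): (8,G1,1), (9,G1,2.5), (9,G2,2.5), (14,G3,4), (17,G2,5), (19,G3,6.5), (19,G4,6.5), (20,G2,8), (21,G4,9), (22,G3,10.5), (22,G4,10.5), (23,G2,12), (25,G1,13), (26,G2,14), (27,G4,15), (29,G4,16)
Step 2: Sum ranks within each group.
R_1 = 16.5 (n_1 = 3)
R_2 = 41.5 (n_2 = 5)
R_3 = 21 (n_3 = 3)
R_4 = 57 (n_4 = 5)
Step 3: H = 12/(N(N+1)) * sum(R_i^2/n_i) - 3(N+1)
     = 12/(16*17) * (16.5^2/3 + 41.5^2/5 + 21^2/3 + 57^2/5) - 3*17
     = 0.044118 * 1232 - 51
     = 3.352941.
Step 4: Ties present; correction factor C = 1 - 18/(16^3 - 16) = 0.995588. Corrected H = 3.352941 / 0.995588 = 3.367799.
Step 5: Under H0, H ~ chi^2(3); p-value = 0.338317.
Step 6: alpha = 0.05. fail to reject H0.

H = 3.3678, df = 3, p = 0.338317, fail to reject H0.


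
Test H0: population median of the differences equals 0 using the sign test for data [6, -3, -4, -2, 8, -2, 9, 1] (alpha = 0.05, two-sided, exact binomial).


Step 1: Discard zero differences. Original n = 8; n_eff = number of nonzero differences = 8.
Nonzero differences (with sign): +6, -3, -4, -2, +8, -2, +9, +1
Step 2: Count signs: positive = 4, negative = 4.
Step 3: Under H0: P(positive) = 0.5, so the number of positives S ~ Bin(8, 0.5).
Step 4: Two-sided exact p-value = sum of Bin(8,0.5) probabilities at or below the observed probability = 1.000000.
Step 5: alpha = 0.05. fail to reject H0.

n_eff = 8, pos = 4, neg = 4, p = 1.000000, fail to reject H0.


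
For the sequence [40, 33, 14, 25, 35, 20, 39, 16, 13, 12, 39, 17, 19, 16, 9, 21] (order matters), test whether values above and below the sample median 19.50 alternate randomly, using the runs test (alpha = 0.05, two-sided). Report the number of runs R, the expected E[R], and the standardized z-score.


Step 1: Compute median = 19.50; label A = above, B = below.
Labels in order: AABAAAABBBABBBBA  (n_A = 8, n_B = 8)
Step 2: Count runs R = 7.
Step 3: Under H0 (random ordering), E[R] = 2*n_A*n_B/(n_A+n_B) + 1 = 2*8*8/16 + 1 = 9.0000.
        Var[R] = 2*n_A*n_B*(2*n_A*n_B - n_A - n_B) / ((n_A+n_B)^2 * (n_A+n_B-1)) = 14336/3840 = 3.7333.
        SD[R] = 1.9322.
Step 4: Continuity-corrected z = (R + 0.5 - E[R]) / SD[R] = (7 + 0.5 - 9.0000) / 1.9322 = -0.7763.
Step 5: Two-sided p-value via normal approximation = 2*(1 - Phi(|z|)) = 0.437558.
Step 6: alpha = 0.05. fail to reject H0.

R = 7, z = -0.7763, p = 0.437558, fail to reject H0.


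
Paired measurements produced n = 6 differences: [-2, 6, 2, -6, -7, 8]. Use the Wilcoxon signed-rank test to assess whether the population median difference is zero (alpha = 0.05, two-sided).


Step 1: Drop any zero differences (none here) and take |d_i|.
|d| = [2, 6, 2, 6, 7, 8]
Step 2: Midrank |d_i| (ties get averaged ranks).
ranks: |2|->1.5, |6|->3.5, |2|->1.5, |6|->3.5, |7|->5, |8|->6
Step 3: Attach original signs; sum ranks with positive sign and with negative sign.
W+ = 3.5 + 1.5 + 6 = 11
W- = 1.5 + 3.5 + 5 = 10
(Check: W+ + W- = 21 should equal n(n+1)/2 = 21.)
Step 4: Test statistic W = min(W+, W-) = 10.
Step 5: Ties in |d|, so use the tie-corrected normal approximation.
        E[W] = n(n+1)/4 = 6*7/4 = 10.5.
        Tie groups: |d|=2 (t=2), |d|=6 (t=2); sum(t^3 - t) = 12.
        Var[W] = n(n+1)(2n+1)/24 - sum(t^3-t)/48 = 546/24 - 12/48 = 22.5.
        z = (W - E[W]) / sqrt(Var[W]) = (10 - 10.5) / 4.7434 = -0.1054.
        Two-sided p = 2*Phi(z) = 0.916051.
Step 6: alpha = 0.05. fail to reject H0.

W+ = 11, W- = 10, W = min = 10, p = 0.916051, fail to reject H0.


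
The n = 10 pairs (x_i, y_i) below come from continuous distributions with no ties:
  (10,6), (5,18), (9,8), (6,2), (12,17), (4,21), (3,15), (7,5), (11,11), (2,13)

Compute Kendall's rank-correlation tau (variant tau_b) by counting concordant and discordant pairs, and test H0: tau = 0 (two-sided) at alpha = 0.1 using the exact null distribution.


Step 1: Enumerate the 45 unordered pairs (i,j) with i<j and classify each by sign(x_j-x_i) * sign(y_j-y_i).
  (1,2):dx=-5,dy=+12->D; (1,3):dx=-1,dy=+2->D; (1,4):dx=-4,dy=-4->C; (1,5):dx=+2,dy=+11->C
  (1,6):dx=-6,dy=+15->D; (1,7):dx=-7,dy=+9->D; (1,8):dx=-3,dy=-1->C; (1,9):dx=+1,dy=+5->C
  (1,10):dx=-8,dy=+7->D; (2,3):dx=+4,dy=-10->D; (2,4):dx=+1,dy=-16->D; (2,5):dx=+7,dy=-1->D
  (2,6):dx=-1,dy=+3->D; (2,7):dx=-2,dy=-3->C; (2,8):dx=+2,dy=-13->D; (2,9):dx=+6,dy=-7->D
  (2,10):dx=-3,dy=-5->C; (3,4):dx=-3,dy=-6->C; (3,5):dx=+3,dy=+9->C; (3,6):dx=-5,dy=+13->D
  (3,7):dx=-6,dy=+7->D; (3,8):dx=-2,dy=-3->C; (3,9):dx=+2,dy=+3->C; (3,10):dx=-7,dy=+5->D
  (4,5):dx=+6,dy=+15->C; (4,6):dx=-2,dy=+19->D; (4,7):dx=-3,dy=+13->D; (4,8):dx=+1,dy=+3->C
  (4,9):dx=+5,dy=+9->C; (4,10):dx=-4,dy=+11->D; (5,6):dx=-8,dy=+4->D; (5,7):dx=-9,dy=-2->C
  (5,8):dx=-5,dy=-12->C; (5,9):dx=-1,dy=-6->C; (5,10):dx=-10,dy=-4->C; (6,7):dx=-1,dy=-6->C
  (6,8):dx=+3,dy=-16->D; (6,9):dx=+7,dy=-10->D; (6,10):dx=-2,dy=-8->C; (7,8):dx=+4,dy=-10->D
  (7,9):dx=+8,dy=-4->D; (7,10):dx=-1,dy=-2->C; (8,9):dx=+4,dy=+6->C; (8,10):dx=-5,dy=+8->D
  (9,10):dx=-9,dy=+2->D
Step 2: C = 21, D = 24, total pairs = 45.
Step 3: tau = (C - D)/(n(n-1)/2) = (21 - 24)/45 = -0.066667.
Step 4: Exact two-sided p-value (enumerate n! = 3628800 permutations of y under H0): p = 0.861801.
Step 5: alpha = 0.1. fail to reject H0.

tau_b = -0.0667 (C=21, D=24), p = 0.861801, fail to reject H0.


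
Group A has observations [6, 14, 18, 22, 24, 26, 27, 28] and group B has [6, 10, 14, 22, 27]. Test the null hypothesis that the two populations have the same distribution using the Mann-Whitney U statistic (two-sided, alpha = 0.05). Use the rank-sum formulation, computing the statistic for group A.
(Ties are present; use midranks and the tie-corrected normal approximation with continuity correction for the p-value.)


Step 1: Combine and sort all 13 observations; assign midranks.
sorted (value, group): (6,X), (6,Y), (10,Y), (14,X), (14,Y), (18,X), (22,X), (22,Y), (24,X), (26,X), (27,X), (27,Y), (28,X)
ranks: 6->1.5, 6->1.5, 10->3, 14->4.5, 14->4.5, 18->6, 22->7.5, 22->7.5, 24->9, 26->10, 27->11.5, 27->11.5, 28->13
Step 2: Rank sum for X: R1 = 1.5 + 4.5 + 6 + 7.5 + 9 + 10 + 11.5 + 13 = 63.
Step 3: U_X = R1 - n1(n1+1)/2 = 63 - 8*9/2 = 63 - 36 = 27.
       U_Y = n1*n2 - U_X = 40 - 27 = 13.
Step 4: Ties are present, so use the tie-corrected normal approximation (with continuity correction) for the p-value.
Step 5: p-value = 0.338681; compare to alpha = 0.05. fail to reject H0.

U_X = 27, p = 0.338681, fail to reject H0 at alpha = 0.05.


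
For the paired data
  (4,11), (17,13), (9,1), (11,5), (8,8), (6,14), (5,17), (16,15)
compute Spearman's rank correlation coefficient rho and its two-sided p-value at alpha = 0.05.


Step 1: Rank x and y separately (midranks; no ties here).
rank(x): 4->1, 17->8, 9->5, 11->6, 8->4, 6->3, 5->2, 16->7
rank(y): 11->4, 13->5, 1->1, 5->2, 8->3, 14->6, 17->8, 15->7
Step 2: d_i = R_x(i) - R_y(i); compute d_i^2.
  (1-4)^2=9, (8-5)^2=9, (5-1)^2=16, (6-2)^2=16, (4-3)^2=1, (3-6)^2=9, (2-8)^2=36, (7-7)^2=0
sum(d^2) = 96.
Step 3: rho = 1 - 6*96 / (8*(8^2 - 1)) = 1 - 576/504 = -0.142857.
Step 4: Under H0, t = rho * sqrt((n-2)/(1-rho^2)) = -0.3536 ~ t(6).
Step 5: Two-sided p-value from the t-distribution with 6 df = 0.735765.
Step 6: alpha = 0.05. fail to reject H0.

rho = -0.1429, p = 0.735765, fail to reject H0 at alpha = 0.05.


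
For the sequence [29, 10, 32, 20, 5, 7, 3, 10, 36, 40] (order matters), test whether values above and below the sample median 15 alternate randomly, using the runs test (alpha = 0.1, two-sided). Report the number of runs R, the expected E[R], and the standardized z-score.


Step 1: Compute median = 15; label A = above, B = below.
Labels in order: ABAABBBBAA  (n_A = 5, n_B = 5)
Step 2: Count runs R = 5.
Step 3: Under H0 (random ordering), E[R] = 2*n_A*n_B/(n_A+n_B) + 1 = 2*5*5/10 + 1 = 6.0000.
        Var[R] = 2*n_A*n_B*(2*n_A*n_B - n_A - n_B) / ((n_A+n_B)^2 * (n_A+n_B-1)) = 2000/900 = 2.2222.
        SD[R] = 1.4907.
Step 4: Continuity-corrected z = (R + 0.5 - E[R]) / SD[R] = (5 + 0.5 - 6.0000) / 1.4907 = -0.3354.
Step 5: Two-sided p-value via normal approximation = 2*(1 - Phi(|z|)) = 0.737316.
Step 6: alpha = 0.1. fail to reject H0.

R = 5, z = -0.3354, p = 0.737316, fail to reject H0.


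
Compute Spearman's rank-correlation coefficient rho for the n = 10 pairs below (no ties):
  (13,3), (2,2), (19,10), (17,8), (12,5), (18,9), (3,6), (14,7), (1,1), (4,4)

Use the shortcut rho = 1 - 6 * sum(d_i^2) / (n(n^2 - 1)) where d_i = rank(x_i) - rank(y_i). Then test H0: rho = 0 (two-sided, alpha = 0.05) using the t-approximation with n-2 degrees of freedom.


Step 1: Rank x and y separately (midranks; no ties here).
rank(x): 13->6, 2->2, 19->10, 17->8, 12->5, 18->9, 3->3, 14->7, 1->1, 4->4
rank(y): 3->3, 2->2, 10->10, 8->8, 5->5, 9->9, 6->6, 7->7, 1->1, 4->4
Step 2: d_i = R_x(i) - R_y(i); compute d_i^2.
  (6-3)^2=9, (2-2)^2=0, (10-10)^2=0, (8-8)^2=0, (5-5)^2=0, (9-9)^2=0, (3-6)^2=9, (7-7)^2=0, (1-1)^2=0, (4-4)^2=0
sum(d^2) = 18.
Step 3: rho = 1 - 6*18 / (10*(10^2 - 1)) = 1 - 108/990 = 0.890909.
Step 4: Under H0, t = rho * sqrt((n-2)/(1-rho^2)) = 5.5482 ~ t(8).
Step 5: Two-sided p-value from the t-distribution with 8 df = 0.000542.
Step 6: alpha = 0.05. reject H0.

rho = 0.8909, p = 0.000542, reject H0 at alpha = 0.05.


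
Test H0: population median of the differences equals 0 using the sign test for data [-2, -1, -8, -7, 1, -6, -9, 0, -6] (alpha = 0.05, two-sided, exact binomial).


Step 1: Discard zero differences. Original n = 9; n_eff = number of nonzero differences = 8.
Nonzero differences (with sign): -2, -1, -8, -7, +1, -6, -9, -6
Step 2: Count signs: positive = 1, negative = 7.
Step 3: Under H0: P(positive) = 0.5, so the number of positives S ~ Bin(8, 0.5).
Step 4: Two-sided exact p-value = sum of Bin(8,0.5) probabilities at or below the observed probability = 0.070312.
Step 5: alpha = 0.05. fail to reject H0.

n_eff = 8, pos = 1, neg = 7, p = 0.070312, fail to reject H0.


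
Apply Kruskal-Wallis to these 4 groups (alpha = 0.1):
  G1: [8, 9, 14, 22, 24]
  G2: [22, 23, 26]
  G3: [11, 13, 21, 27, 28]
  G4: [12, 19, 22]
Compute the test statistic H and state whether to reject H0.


Step 1: Combine all N = 16 observations and assign midranks.
sorted (value, group, rank): (8,G1,1), (9,G1,2), (11,G3,3), (12,G4,4), (13,G3,5), (14,G1,6), (19,G4,7), (21,G3,8), (22,G1,10), (22,G2,10), (22,G4,10), (23,G2,12), (24,G1,13), (26,G2,14), (27,G3,15), (28,G3,16)
Step 2: Sum ranks within each group.
R_1 = 32 (n_1 = 5)
R_2 = 36 (n_2 = 3)
R_3 = 47 (n_3 = 5)
R_4 = 21 (n_4 = 3)
Step 3: H = 12/(N(N+1)) * sum(R_i^2/n_i) - 3(N+1)
     = 12/(16*17) * (32^2/5 + 36^2/3 + 47^2/5 + 21^2/3) - 3*17
     = 0.044118 * 1225.6 - 51
     = 3.070588.
Step 4: Ties present; correction factor C = 1 - 24/(16^3 - 16) = 0.994118. Corrected H = 3.070588 / 0.994118 = 3.088757.
Step 5: Under H0, H ~ chi^2(3); p-value = 0.378142.
Step 6: alpha = 0.1. fail to reject H0.

H = 3.0888, df = 3, p = 0.378142, fail to reject H0.


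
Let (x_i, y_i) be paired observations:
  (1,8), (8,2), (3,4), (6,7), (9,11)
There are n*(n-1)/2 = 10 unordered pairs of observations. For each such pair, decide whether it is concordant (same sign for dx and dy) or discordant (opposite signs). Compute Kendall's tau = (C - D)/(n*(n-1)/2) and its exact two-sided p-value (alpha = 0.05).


Step 1: Enumerate the 10 unordered pairs (i,j) with i<j and classify each by sign(x_j-x_i) * sign(y_j-y_i).
  (1,2):dx=+7,dy=-6->D; (1,3):dx=+2,dy=-4->D; (1,4):dx=+5,dy=-1->D; (1,5):dx=+8,dy=+3->C
  (2,3):dx=-5,dy=+2->D; (2,4):dx=-2,dy=+5->D; (2,5):dx=+1,dy=+9->C; (3,4):dx=+3,dy=+3->C
  (3,5):dx=+6,dy=+7->C; (4,5):dx=+3,dy=+4->C
Step 2: C = 5, D = 5, total pairs = 10.
Step 3: tau = (C - D)/(n(n-1)/2) = (5 - 5)/10 = 0.000000.
Step 4: Exact two-sided p-value (enumerate n! = 120 permutations of y under H0): p = 1.000000.
Step 5: alpha = 0.05. fail to reject H0.

tau_b = 0.0000 (C=5, D=5), p = 1.000000, fail to reject H0.


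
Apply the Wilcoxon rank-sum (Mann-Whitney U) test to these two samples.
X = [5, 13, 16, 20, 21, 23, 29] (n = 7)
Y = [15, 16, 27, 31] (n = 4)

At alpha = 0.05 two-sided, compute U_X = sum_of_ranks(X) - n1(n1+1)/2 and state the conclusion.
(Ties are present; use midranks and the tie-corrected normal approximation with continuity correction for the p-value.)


Step 1: Combine and sort all 11 observations; assign midranks.
sorted (value, group): (5,X), (13,X), (15,Y), (16,X), (16,Y), (20,X), (21,X), (23,X), (27,Y), (29,X), (31,Y)
ranks: 5->1, 13->2, 15->3, 16->4.5, 16->4.5, 20->6, 21->7, 23->8, 27->9, 29->10, 31->11
Step 2: Rank sum for X: R1 = 1 + 2 + 4.5 + 6 + 7 + 8 + 10 = 38.5.
Step 3: U_X = R1 - n1(n1+1)/2 = 38.5 - 7*8/2 = 38.5 - 28 = 10.5.
       U_Y = n1*n2 - U_X = 28 - 10.5 = 17.5.
Step 4: Ties are present, so use the tie-corrected normal approximation (with continuity correction) for the p-value.
Step 5: p-value = 0.569872; compare to alpha = 0.05. fail to reject H0.

U_X = 10.5, p = 0.569872, fail to reject H0 at alpha = 0.05.


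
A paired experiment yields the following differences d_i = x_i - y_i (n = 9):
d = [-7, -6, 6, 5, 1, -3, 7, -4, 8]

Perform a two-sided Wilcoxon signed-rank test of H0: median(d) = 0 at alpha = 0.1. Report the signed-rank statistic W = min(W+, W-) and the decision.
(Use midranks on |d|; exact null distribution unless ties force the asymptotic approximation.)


Step 1: Drop any zero differences (none here) and take |d_i|.
|d| = [7, 6, 6, 5, 1, 3, 7, 4, 8]
Step 2: Midrank |d_i| (ties get averaged ranks).
ranks: |7|->7.5, |6|->5.5, |6|->5.5, |5|->4, |1|->1, |3|->2, |7|->7.5, |4|->3, |8|->9
Step 3: Attach original signs; sum ranks with positive sign and with negative sign.
W+ = 5.5 + 4 + 1 + 7.5 + 9 = 27
W- = 7.5 + 5.5 + 2 + 3 = 18
(Check: W+ + W- = 45 should equal n(n+1)/2 = 45.)
Step 4: Test statistic W = min(W+, W-) = 18.
Step 5: Ties in |d|, so use the tie-corrected normal approximation.
        E[W] = n(n+1)/4 = 9*10/4 = 22.5.
        Tie groups: |d|=6 (t=2), |d|=7 (t=2); sum(t^3 - t) = 12.
        Var[W] = n(n+1)(2n+1)/24 - sum(t^3-t)/48 = 1710/24 - 12/48 = 71.
        z = (W - E[W]) / sqrt(Var[W]) = (18 - 22.5) / 8.4261 = -0.5341.
        Two-sided p = 2*Phi(z) = 0.593306.
Step 6: alpha = 0.1. fail to reject H0.

W+ = 27, W- = 18, W = min = 18, p = 0.593306, fail to reject H0.


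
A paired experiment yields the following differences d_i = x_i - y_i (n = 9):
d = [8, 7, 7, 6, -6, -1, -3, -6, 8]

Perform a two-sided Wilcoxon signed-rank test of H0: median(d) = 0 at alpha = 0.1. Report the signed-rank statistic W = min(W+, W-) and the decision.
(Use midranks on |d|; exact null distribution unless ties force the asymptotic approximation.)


Step 1: Drop any zero differences (none here) and take |d_i|.
|d| = [8, 7, 7, 6, 6, 1, 3, 6, 8]
Step 2: Midrank |d_i| (ties get averaged ranks).
ranks: |8|->8.5, |7|->6.5, |7|->6.5, |6|->4, |6|->4, |1|->1, |3|->2, |6|->4, |8|->8.5
Step 3: Attach original signs; sum ranks with positive sign and with negative sign.
W+ = 8.5 + 6.5 + 6.5 + 4 + 8.5 = 34
W- = 4 + 1 + 2 + 4 = 11
(Check: W+ + W- = 45 should equal n(n+1)/2 = 45.)
Step 4: Test statistic W = min(W+, W-) = 11.
Step 5: Ties in |d|, so use the tie-corrected normal approximation.
        E[W] = n(n+1)/4 = 9*10/4 = 22.5.
        Tie groups: |d|=6 (t=3), |d|=7 (t=2), |d|=8 (t=2); sum(t^3 - t) = 36.
        Var[W] = n(n+1)(2n+1)/24 - sum(t^3-t)/48 = 1710/24 - 36/48 = 70.5.
        z = (W - E[W]) / sqrt(Var[W]) = (11 - 22.5) / 8.3964 = -1.3696.
        Two-sided p = 2*Phi(z) = 0.170802.
Step 6: alpha = 0.1. fail to reject H0.

W+ = 34, W- = 11, W = min = 11, p = 0.170802, fail to reject H0.


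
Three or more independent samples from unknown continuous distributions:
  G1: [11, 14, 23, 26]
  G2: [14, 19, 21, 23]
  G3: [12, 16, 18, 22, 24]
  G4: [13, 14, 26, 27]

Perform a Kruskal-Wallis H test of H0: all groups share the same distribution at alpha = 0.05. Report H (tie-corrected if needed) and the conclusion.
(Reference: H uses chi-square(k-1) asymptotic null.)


Step 1: Combine all N = 17 observations and assign midranks.
sorted (value, group, rank): (11,G1,1), (12,G3,2), (13,G4,3), (14,G1,5), (14,G2,5), (14,G4,5), (16,G3,7), (18,G3,8), (19,G2,9), (21,G2,10), (22,G3,11), (23,G1,12.5), (23,G2,12.5), (24,G3,14), (26,G1,15.5), (26,G4,15.5), (27,G4,17)
Step 2: Sum ranks within each group.
R_1 = 34 (n_1 = 4)
R_2 = 36.5 (n_2 = 4)
R_3 = 42 (n_3 = 5)
R_4 = 40.5 (n_4 = 4)
Step 3: H = 12/(N(N+1)) * sum(R_i^2/n_i) - 3(N+1)
     = 12/(17*18) * (34^2/4 + 36.5^2/4 + 42^2/5 + 40.5^2/4) - 3*18
     = 0.039216 * 1384.92 - 54
     = 0.310784.
Step 4: Ties present; correction factor C = 1 - 36/(17^3 - 17) = 0.992647. Corrected H = 0.310784 / 0.992647 = 0.313086.
Step 5: Under H0, H ~ chi^2(3); p-value = 0.957549.
Step 6: alpha = 0.05. fail to reject H0.

H = 0.3131, df = 3, p = 0.957549, fail to reject H0.


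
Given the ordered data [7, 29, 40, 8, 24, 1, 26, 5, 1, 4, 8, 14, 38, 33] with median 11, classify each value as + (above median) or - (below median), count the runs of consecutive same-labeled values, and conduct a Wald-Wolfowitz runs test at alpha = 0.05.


Step 1: Compute median = 11; label A = above, B = below.
Labels in order: BAABABABBBBAAA  (n_A = 7, n_B = 7)
Step 2: Count runs R = 8.
Step 3: Under H0 (random ordering), E[R] = 2*n_A*n_B/(n_A+n_B) + 1 = 2*7*7/14 + 1 = 8.0000.
        Var[R] = 2*n_A*n_B*(2*n_A*n_B - n_A - n_B) / ((n_A+n_B)^2 * (n_A+n_B-1)) = 8232/2548 = 3.2308.
        SD[R] = 1.7974.
Step 4: R = E[R], so z = 0 with no continuity correction.
Step 5: Two-sided p-value via normal approximation = 2*(1 - Phi(|z|)) = 1.000000.
Step 6: alpha = 0.05. fail to reject H0.

R = 8, z = 0.0000, p = 1.000000, fail to reject H0.


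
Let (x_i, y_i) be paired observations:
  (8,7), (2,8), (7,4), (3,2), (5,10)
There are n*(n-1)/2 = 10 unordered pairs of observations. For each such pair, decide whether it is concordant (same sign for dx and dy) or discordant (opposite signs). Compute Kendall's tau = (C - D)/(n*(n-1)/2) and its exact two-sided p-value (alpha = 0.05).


Step 1: Enumerate the 10 unordered pairs (i,j) with i<j and classify each by sign(x_j-x_i) * sign(y_j-y_i).
  (1,2):dx=-6,dy=+1->D; (1,3):dx=-1,dy=-3->C; (1,4):dx=-5,dy=-5->C; (1,5):dx=-3,dy=+3->D
  (2,3):dx=+5,dy=-4->D; (2,4):dx=+1,dy=-6->D; (2,5):dx=+3,dy=+2->C; (3,4):dx=-4,dy=-2->C
  (3,5):dx=-2,dy=+6->D; (4,5):dx=+2,dy=+8->C
Step 2: C = 5, D = 5, total pairs = 10.
Step 3: tau = (C - D)/(n(n-1)/2) = (5 - 5)/10 = 0.000000.
Step 4: Exact two-sided p-value (enumerate n! = 120 permutations of y under H0): p = 1.000000.
Step 5: alpha = 0.05. fail to reject H0.

tau_b = 0.0000 (C=5, D=5), p = 1.000000, fail to reject H0.


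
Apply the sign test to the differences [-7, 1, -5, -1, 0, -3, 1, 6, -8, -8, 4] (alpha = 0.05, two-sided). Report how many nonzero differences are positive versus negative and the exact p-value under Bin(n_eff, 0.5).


Step 1: Discard zero differences. Original n = 11; n_eff = number of nonzero differences = 10.
Nonzero differences (with sign): -7, +1, -5, -1, -3, +1, +6, -8, -8, +4
Step 2: Count signs: positive = 4, negative = 6.
Step 3: Under H0: P(positive) = 0.5, so the number of positives S ~ Bin(10, 0.5).
Step 4: Two-sided exact p-value = sum of Bin(10,0.5) probabilities at or below the observed probability = 0.753906.
Step 5: alpha = 0.05. fail to reject H0.

n_eff = 10, pos = 4, neg = 6, p = 0.753906, fail to reject H0.


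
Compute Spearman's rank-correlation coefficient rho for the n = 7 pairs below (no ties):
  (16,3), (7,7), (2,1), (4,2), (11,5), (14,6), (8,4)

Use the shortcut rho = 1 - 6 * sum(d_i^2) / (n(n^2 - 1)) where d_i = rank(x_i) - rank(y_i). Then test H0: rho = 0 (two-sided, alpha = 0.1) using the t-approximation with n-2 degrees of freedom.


Step 1: Rank x and y separately (midranks; no ties here).
rank(x): 16->7, 7->3, 2->1, 4->2, 11->5, 14->6, 8->4
rank(y): 3->3, 7->7, 1->1, 2->2, 5->5, 6->6, 4->4
Step 2: d_i = R_x(i) - R_y(i); compute d_i^2.
  (7-3)^2=16, (3-7)^2=16, (1-1)^2=0, (2-2)^2=0, (5-5)^2=0, (6-6)^2=0, (4-4)^2=0
sum(d^2) = 32.
Step 3: rho = 1 - 6*32 / (7*(7^2 - 1)) = 1 - 192/336 = 0.428571.
Step 4: Under H0, t = rho * sqrt((n-2)/(1-rho^2)) = 1.0607 ~ t(5).
Step 5: Two-sided p-value from the t-distribution with 5 df = 0.337368.
Step 6: alpha = 0.1. fail to reject H0.

rho = 0.4286, p = 0.337368, fail to reject H0 at alpha = 0.1.


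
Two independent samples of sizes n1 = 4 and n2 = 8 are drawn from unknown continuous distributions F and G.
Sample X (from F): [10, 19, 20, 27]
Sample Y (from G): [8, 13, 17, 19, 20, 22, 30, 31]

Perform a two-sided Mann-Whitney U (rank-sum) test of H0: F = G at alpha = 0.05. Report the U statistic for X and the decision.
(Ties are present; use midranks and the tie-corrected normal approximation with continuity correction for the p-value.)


Step 1: Combine and sort all 12 observations; assign midranks.
sorted (value, group): (8,Y), (10,X), (13,Y), (17,Y), (19,X), (19,Y), (20,X), (20,Y), (22,Y), (27,X), (30,Y), (31,Y)
ranks: 8->1, 10->2, 13->3, 17->4, 19->5.5, 19->5.5, 20->7.5, 20->7.5, 22->9, 27->10, 30->11, 31->12
Step 2: Rank sum for X: R1 = 2 + 5.5 + 7.5 + 10 = 25.
Step 3: U_X = R1 - n1(n1+1)/2 = 25 - 4*5/2 = 25 - 10 = 15.
       U_Y = n1*n2 - U_X = 32 - 15 = 17.
Step 4: Ties are present, so use the tie-corrected normal approximation (with continuity correction) for the p-value.
Step 5: p-value = 0.932087; compare to alpha = 0.05. fail to reject H0.

U_X = 15, p = 0.932087, fail to reject H0 at alpha = 0.05.


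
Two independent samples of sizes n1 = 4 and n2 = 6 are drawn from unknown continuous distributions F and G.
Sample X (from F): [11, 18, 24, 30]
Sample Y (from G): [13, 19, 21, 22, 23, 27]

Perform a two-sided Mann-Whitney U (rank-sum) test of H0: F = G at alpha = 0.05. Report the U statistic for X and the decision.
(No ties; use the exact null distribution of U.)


Step 1: Combine and sort all 10 observations; assign midranks.
sorted (value, group): (11,X), (13,Y), (18,X), (19,Y), (21,Y), (22,Y), (23,Y), (24,X), (27,Y), (30,X)
ranks: 11->1, 13->2, 18->3, 19->4, 21->5, 22->6, 23->7, 24->8, 27->9, 30->10
Step 2: Rank sum for X: R1 = 1 + 3 + 8 + 10 = 22.
Step 3: U_X = R1 - n1(n1+1)/2 = 22 - 4*5/2 = 22 - 10 = 12.
       U_Y = n1*n2 - U_X = 24 - 12 = 12.
Step 4: No ties, so the exact null distribution of U (based on enumerating the C(10,4) = 210 equally likely rank assignments) gives the two-sided p-value.
Step 5: p-value = 1.000000; compare to alpha = 0.05. fail to reject H0.

U_X = 12, p = 1.000000, fail to reject H0 at alpha = 0.05.


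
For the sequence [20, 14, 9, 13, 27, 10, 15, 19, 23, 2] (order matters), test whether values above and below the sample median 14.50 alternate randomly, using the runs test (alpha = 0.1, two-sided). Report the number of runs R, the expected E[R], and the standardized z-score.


Step 1: Compute median = 14.50; label A = above, B = below.
Labels in order: ABBBABAAAB  (n_A = 5, n_B = 5)
Step 2: Count runs R = 6.
Step 3: Under H0 (random ordering), E[R] = 2*n_A*n_B/(n_A+n_B) + 1 = 2*5*5/10 + 1 = 6.0000.
        Var[R] = 2*n_A*n_B*(2*n_A*n_B - n_A - n_B) / ((n_A+n_B)^2 * (n_A+n_B-1)) = 2000/900 = 2.2222.
        SD[R] = 1.4907.
Step 4: R = E[R], so z = 0 with no continuity correction.
Step 5: Two-sided p-value via normal approximation = 2*(1 - Phi(|z|)) = 1.000000.
Step 6: alpha = 0.1. fail to reject H0.

R = 6, z = 0.0000, p = 1.000000, fail to reject H0.


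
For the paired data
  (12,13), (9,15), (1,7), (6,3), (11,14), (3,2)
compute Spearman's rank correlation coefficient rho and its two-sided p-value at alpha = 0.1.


Step 1: Rank x and y separately (midranks; no ties here).
rank(x): 12->6, 9->4, 1->1, 6->3, 11->5, 3->2
rank(y): 13->4, 15->6, 7->3, 3->2, 14->5, 2->1
Step 2: d_i = R_x(i) - R_y(i); compute d_i^2.
  (6-4)^2=4, (4-6)^2=4, (1-3)^2=4, (3-2)^2=1, (5-5)^2=0, (2-1)^2=1
sum(d^2) = 14.
Step 3: rho = 1 - 6*14 / (6*(6^2 - 1)) = 1 - 84/210 = 0.600000.
Step 4: Under H0, t = rho * sqrt((n-2)/(1-rho^2)) = 1.5000 ~ t(4).
Step 5: Two-sided p-value from the t-distribution with 4 df = 0.208000.
Step 6: alpha = 0.1. fail to reject H0.

rho = 0.6000, p = 0.208000, fail to reject H0 at alpha = 0.1.


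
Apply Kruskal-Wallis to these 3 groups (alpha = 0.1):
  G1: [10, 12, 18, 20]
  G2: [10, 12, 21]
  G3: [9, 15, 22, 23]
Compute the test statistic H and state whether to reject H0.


Step 1: Combine all N = 11 observations and assign midranks.
sorted (value, group, rank): (9,G3,1), (10,G1,2.5), (10,G2,2.5), (12,G1,4.5), (12,G2,4.5), (15,G3,6), (18,G1,7), (20,G1,8), (21,G2,9), (22,G3,10), (23,G3,11)
Step 2: Sum ranks within each group.
R_1 = 22 (n_1 = 4)
R_2 = 16 (n_2 = 3)
R_3 = 28 (n_3 = 4)
Step 3: H = 12/(N(N+1)) * sum(R_i^2/n_i) - 3(N+1)
     = 12/(11*12) * (22^2/4 + 16^2/3 + 28^2/4) - 3*12
     = 0.090909 * 402.333 - 36
     = 0.575758.
Step 4: Ties present; correction factor C = 1 - 12/(11^3 - 11) = 0.990909. Corrected H = 0.575758 / 0.990909 = 0.581040.
Step 5: Under H0, H ~ chi^2(2); p-value = 0.747875.
Step 6: alpha = 0.1. fail to reject H0.

H = 0.5810, df = 2, p = 0.747875, fail to reject H0.


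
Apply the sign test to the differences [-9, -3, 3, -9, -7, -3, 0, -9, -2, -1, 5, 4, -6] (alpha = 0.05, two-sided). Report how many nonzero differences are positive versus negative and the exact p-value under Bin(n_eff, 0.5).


Step 1: Discard zero differences. Original n = 13; n_eff = number of nonzero differences = 12.
Nonzero differences (with sign): -9, -3, +3, -9, -7, -3, -9, -2, -1, +5, +4, -6
Step 2: Count signs: positive = 3, negative = 9.
Step 3: Under H0: P(positive) = 0.5, so the number of positives S ~ Bin(12, 0.5).
Step 4: Two-sided exact p-value = sum of Bin(12,0.5) probabilities at or below the observed probability = 0.145996.
Step 5: alpha = 0.05. fail to reject H0.

n_eff = 12, pos = 3, neg = 9, p = 0.145996, fail to reject H0.


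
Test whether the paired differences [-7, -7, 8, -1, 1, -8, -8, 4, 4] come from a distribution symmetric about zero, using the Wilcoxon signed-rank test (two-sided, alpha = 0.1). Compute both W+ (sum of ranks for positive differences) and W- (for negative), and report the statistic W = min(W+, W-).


Step 1: Drop any zero differences (none here) and take |d_i|.
|d| = [7, 7, 8, 1, 1, 8, 8, 4, 4]
Step 2: Midrank |d_i| (ties get averaged ranks).
ranks: |7|->5.5, |7|->5.5, |8|->8, |1|->1.5, |1|->1.5, |8|->8, |8|->8, |4|->3.5, |4|->3.5
Step 3: Attach original signs; sum ranks with positive sign and with negative sign.
W+ = 8 + 1.5 + 3.5 + 3.5 = 16.5
W- = 5.5 + 5.5 + 1.5 + 8 + 8 = 28.5
(Check: W+ + W- = 45 should equal n(n+1)/2 = 45.)
Step 4: Test statistic W = min(W+, W-) = 16.5.
Step 5: Ties in |d|, so use the tie-corrected normal approximation.
        E[W] = n(n+1)/4 = 9*10/4 = 22.5.
        Tie groups: |d|=1 (t=2), |d|=4 (t=2), |d|=7 (t=2), |d|=8 (t=3); sum(t^3 - t) = 42.
        Var[W] = n(n+1)(2n+1)/24 - sum(t^3-t)/48 = 1710/24 - 42/48 = 70.375.
        z = (W - E[W]) / sqrt(Var[W]) = (16.5 - 22.5) / 8.3890 = -0.7152.
        Two-sided p = 2*Phi(z) = 0.474471.
Step 6: alpha = 0.1. fail to reject H0.

W+ = 16.5, W- = 28.5, W = min = 16.5, p = 0.474471, fail to reject H0.


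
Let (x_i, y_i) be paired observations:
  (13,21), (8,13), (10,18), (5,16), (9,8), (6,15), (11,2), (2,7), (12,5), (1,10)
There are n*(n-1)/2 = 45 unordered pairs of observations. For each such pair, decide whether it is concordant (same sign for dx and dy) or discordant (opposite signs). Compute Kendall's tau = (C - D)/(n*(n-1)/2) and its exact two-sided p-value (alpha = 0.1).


Step 1: Enumerate the 45 unordered pairs (i,j) with i<j and classify each by sign(x_j-x_i) * sign(y_j-y_i).
  (1,2):dx=-5,dy=-8->C; (1,3):dx=-3,dy=-3->C; (1,4):dx=-8,dy=-5->C; (1,5):dx=-4,dy=-13->C
  (1,6):dx=-7,dy=-6->C; (1,7):dx=-2,dy=-19->C; (1,8):dx=-11,dy=-14->C; (1,9):dx=-1,dy=-16->C
  (1,10):dx=-12,dy=-11->C; (2,3):dx=+2,dy=+5->C; (2,4):dx=-3,dy=+3->D; (2,5):dx=+1,dy=-5->D
  (2,6):dx=-2,dy=+2->D; (2,7):dx=+3,dy=-11->D; (2,8):dx=-6,dy=-6->C; (2,9):dx=+4,dy=-8->D
  (2,10):dx=-7,dy=-3->C; (3,4):dx=-5,dy=-2->C; (3,5):dx=-1,dy=-10->C; (3,6):dx=-4,dy=-3->C
  (3,7):dx=+1,dy=-16->D; (3,8):dx=-8,dy=-11->C; (3,9):dx=+2,dy=-13->D; (3,10):dx=-9,dy=-8->C
  (4,5):dx=+4,dy=-8->D; (4,6):dx=+1,dy=-1->D; (4,7):dx=+6,dy=-14->D; (4,8):dx=-3,dy=-9->C
  (4,9):dx=+7,dy=-11->D; (4,10):dx=-4,dy=-6->C; (5,6):dx=-3,dy=+7->D; (5,7):dx=+2,dy=-6->D
  (5,8):dx=-7,dy=-1->C; (5,9):dx=+3,dy=-3->D; (5,10):dx=-8,dy=+2->D; (6,7):dx=+5,dy=-13->D
  (6,8):dx=-4,dy=-8->C; (6,9):dx=+6,dy=-10->D; (6,10):dx=-5,dy=-5->C; (7,8):dx=-9,dy=+5->D
  (7,9):dx=+1,dy=+3->C; (7,10):dx=-10,dy=+8->D; (8,9):dx=+10,dy=-2->D; (8,10):dx=-1,dy=+3->D
  (9,10):dx=-11,dy=+5->D
Step 2: C = 23, D = 22, total pairs = 45.
Step 3: tau = (C - D)/(n(n-1)/2) = (23 - 22)/45 = 0.022222.
Step 4: Exact two-sided p-value (enumerate n! = 3628800 permutations of y under H0): p = 1.000000.
Step 5: alpha = 0.1. fail to reject H0.

tau_b = 0.0222 (C=23, D=22), p = 1.000000, fail to reject H0.


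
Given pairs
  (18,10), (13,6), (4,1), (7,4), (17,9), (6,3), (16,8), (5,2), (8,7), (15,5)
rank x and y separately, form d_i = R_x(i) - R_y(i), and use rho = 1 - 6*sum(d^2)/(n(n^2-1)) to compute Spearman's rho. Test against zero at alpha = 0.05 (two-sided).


Step 1: Rank x and y separately (midranks; no ties here).
rank(x): 18->10, 13->6, 4->1, 7->4, 17->9, 6->3, 16->8, 5->2, 8->5, 15->7
rank(y): 10->10, 6->6, 1->1, 4->4, 9->9, 3->3, 8->8, 2->2, 7->7, 5->5
Step 2: d_i = R_x(i) - R_y(i); compute d_i^2.
  (10-10)^2=0, (6-6)^2=0, (1-1)^2=0, (4-4)^2=0, (9-9)^2=0, (3-3)^2=0, (8-8)^2=0, (2-2)^2=0, (5-7)^2=4, (7-5)^2=4
sum(d^2) = 8.
Step 3: rho = 1 - 6*8 / (10*(10^2 - 1)) = 1 - 48/990 = 0.951515.
Step 4: Under H0, t = rho * sqrt((n-2)/(1-rho^2)) = 8.7493 ~ t(8).
Step 5: Two-sided p-value from the t-distribution with 8 df = 0.000023.
Step 6: alpha = 0.05. reject H0.

rho = 0.9515, p = 0.000023, reject H0 at alpha = 0.05.


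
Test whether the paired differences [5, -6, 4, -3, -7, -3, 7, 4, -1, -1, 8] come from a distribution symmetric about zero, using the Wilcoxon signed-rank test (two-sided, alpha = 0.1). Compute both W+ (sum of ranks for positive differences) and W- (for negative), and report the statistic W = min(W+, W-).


Step 1: Drop any zero differences (none here) and take |d_i|.
|d| = [5, 6, 4, 3, 7, 3, 7, 4, 1, 1, 8]
Step 2: Midrank |d_i| (ties get averaged ranks).
ranks: |5|->7, |6|->8, |4|->5.5, |3|->3.5, |7|->9.5, |3|->3.5, |7|->9.5, |4|->5.5, |1|->1.5, |1|->1.5, |8|->11
Step 3: Attach original signs; sum ranks with positive sign and with negative sign.
W+ = 7 + 5.5 + 9.5 + 5.5 + 11 = 38.5
W- = 8 + 3.5 + 9.5 + 3.5 + 1.5 + 1.5 = 27.5
(Check: W+ + W- = 66 should equal n(n+1)/2 = 66.)
Step 4: Test statistic W = min(W+, W-) = 27.5.
Step 5: Ties in |d|, so use the tie-corrected normal approximation.
        E[W] = n(n+1)/4 = 11*12/4 = 33.
        Tie groups: |d|=1 (t=2), |d|=3 (t=2), |d|=4 (t=2), |d|=7 (t=2); sum(t^3 - t) = 24.
        Var[W] = n(n+1)(2n+1)/24 - sum(t^3-t)/48 = 3036/24 - 24/48 = 126.
        z = (W - E[W]) / sqrt(Var[W]) = (27.5 - 33) / 11.2250 = -0.4900.
        Two-sided p = 2*Phi(z) = 0.624149.
Step 6: alpha = 0.1. fail to reject H0.

W+ = 38.5, W- = 27.5, W = min = 27.5, p = 0.624149, fail to reject H0.


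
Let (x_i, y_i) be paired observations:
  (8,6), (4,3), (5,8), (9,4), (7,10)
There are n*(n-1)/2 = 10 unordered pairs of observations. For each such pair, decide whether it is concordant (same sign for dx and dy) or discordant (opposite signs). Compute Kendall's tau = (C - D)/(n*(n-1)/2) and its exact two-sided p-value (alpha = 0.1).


Step 1: Enumerate the 10 unordered pairs (i,j) with i<j and classify each by sign(x_j-x_i) * sign(y_j-y_i).
  (1,2):dx=-4,dy=-3->C; (1,3):dx=-3,dy=+2->D; (1,4):dx=+1,dy=-2->D; (1,5):dx=-1,dy=+4->D
  (2,3):dx=+1,dy=+5->C; (2,4):dx=+5,dy=+1->C; (2,5):dx=+3,dy=+7->C; (3,4):dx=+4,dy=-4->D
  (3,5):dx=+2,dy=+2->C; (4,5):dx=-2,dy=+6->D
Step 2: C = 5, D = 5, total pairs = 10.
Step 3: tau = (C - D)/(n(n-1)/2) = (5 - 5)/10 = 0.000000.
Step 4: Exact two-sided p-value (enumerate n! = 120 permutations of y under H0): p = 1.000000.
Step 5: alpha = 0.1. fail to reject H0.

tau_b = 0.0000 (C=5, D=5), p = 1.000000, fail to reject H0.


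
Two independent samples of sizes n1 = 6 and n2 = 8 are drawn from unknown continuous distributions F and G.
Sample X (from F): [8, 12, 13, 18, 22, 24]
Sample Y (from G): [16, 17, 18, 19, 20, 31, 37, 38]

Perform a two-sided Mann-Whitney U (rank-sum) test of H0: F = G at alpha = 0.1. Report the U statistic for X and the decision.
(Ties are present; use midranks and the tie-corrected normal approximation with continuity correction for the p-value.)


Step 1: Combine and sort all 14 observations; assign midranks.
sorted (value, group): (8,X), (12,X), (13,X), (16,Y), (17,Y), (18,X), (18,Y), (19,Y), (20,Y), (22,X), (24,X), (31,Y), (37,Y), (38,Y)
ranks: 8->1, 12->2, 13->3, 16->4, 17->5, 18->6.5, 18->6.5, 19->8, 20->9, 22->10, 24->11, 31->12, 37->13, 38->14
Step 2: Rank sum for X: R1 = 1 + 2 + 3 + 6.5 + 10 + 11 = 33.5.
Step 3: U_X = R1 - n1(n1+1)/2 = 33.5 - 6*7/2 = 33.5 - 21 = 12.5.
       U_Y = n1*n2 - U_X = 48 - 12.5 = 35.5.
Step 4: Ties are present, so use the tie-corrected normal approximation (with continuity correction) for the p-value.
Step 5: p-value = 0.155126; compare to alpha = 0.1. fail to reject H0.

U_X = 12.5, p = 0.155126, fail to reject H0 at alpha = 0.1.


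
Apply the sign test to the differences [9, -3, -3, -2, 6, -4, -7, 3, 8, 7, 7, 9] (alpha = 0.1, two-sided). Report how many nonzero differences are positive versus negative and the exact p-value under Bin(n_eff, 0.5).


Step 1: Discard zero differences. Original n = 12; n_eff = number of nonzero differences = 12.
Nonzero differences (with sign): +9, -3, -3, -2, +6, -4, -7, +3, +8, +7, +7, +9
Step 2: Count signs: positive = 7, negative = 5.
Step 3: Under H0: P(positive) = 0.5, so the number of positives S ~ Bin(12, 0.5).
Step 4: Two-sided exact p-value = sum of Bin(12,0.5) probabilities at or below the observed probability = 0.774414.
Step 5: alpha = 0.1. fail to reject H0.

n_eff = 12, pos = 7, neg = 5, p = 0.774414, fail to reject H0.


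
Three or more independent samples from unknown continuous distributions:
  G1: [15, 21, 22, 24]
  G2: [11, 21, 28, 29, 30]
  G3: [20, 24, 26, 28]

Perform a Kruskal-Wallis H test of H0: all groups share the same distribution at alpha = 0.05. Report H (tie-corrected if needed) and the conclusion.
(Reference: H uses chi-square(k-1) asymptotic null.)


Step 1: Combine all N = 13 observations and assign midranks.
sorted (value, group, rank): (11,G2,1), (15,G1,2), (20,G3,3), (21,G1,4.5), (21,G2,4.5), (22,G1,6), (24,G1,7.5), (24,G3,7.5), (26,G3,9), (28,G2,10.5), (28,G3,10.5), (29,G2,12), (30,G2,13)
Step 2: Sum ranks within each group.
R_1 = 20 (n_1 = 4)
R_2 = 41 (n_2 = 5)
R_3 = 30 (n_3 = 4)
Step 3: H = 12/(N(N+1)) * sum(R_i^2/n_i) - 3(N+1)
     = 12/(13*14) * (20^2/4 + 41^2/5 + 30^2/4) - 3*14
     = 0.065934 * 661.2 - 42
     = 1.595604.
Step 4: Ties present; correction factor C = 1 - 18/(13^3 - 13) = 0.991758. Corrected H = 1.595604 / 0.991758 = 1.608864.
Step 5: Under H0, H ~ chi^2(2); p-value = 0.447342.
Step 6: alpha = 0.05. fail to reject H0.

H = 1.6089, df = 2, p = 0.447342, fail to reject H0.


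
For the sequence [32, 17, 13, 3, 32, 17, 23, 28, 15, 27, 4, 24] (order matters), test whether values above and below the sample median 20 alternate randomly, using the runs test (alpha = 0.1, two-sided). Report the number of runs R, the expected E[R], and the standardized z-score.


Step 1: Compute median = 20; label A = above, B = below.
Labels in order: ABBBABAABABA  (n_A = 6, n_B = 6)
Step 2: Count runs R = 9.
Step 3: Under H0 (random ordering), E[R] = 2*n_A*n_B/(n_A+n_B) + 1 = 2*6*6/12 + 1 = 7.0000.
        Var[R] = 2*n_A*n_B*(2*n_A*n_B - n_A - n_B) / ((n_A+n_B)^2 * (n_A+n_B-1)) = 4320/1584 = 2.7273.
        SD[R] = 1.6514.
Step 4: Continuity-corrected z = (R - 0.5 - E[R]) / SD[R] = (9 - 0.5 - 7.0000) / 1.6514 = 0.9083.
Step 5: Two-sided p-value via normal approximation = 2*(1 - Phi(|z|)) = 0.363722.
Step 6: alpha = 0.1. fail to reject H0.

R = 9, z = 0.9083, p = 0.363722, fail to reject H0.


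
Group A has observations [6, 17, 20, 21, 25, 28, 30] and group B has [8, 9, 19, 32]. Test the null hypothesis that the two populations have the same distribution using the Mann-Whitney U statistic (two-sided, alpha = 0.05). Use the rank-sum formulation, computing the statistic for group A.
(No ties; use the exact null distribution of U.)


Step 1: Combine and sort all 11 observations; assign midranks.
sorted (value, group): (6,X), (8,Y), (9,Y), (17,X), (19,Y), (20,X), (21,X), (25,X), (28,X), (30,X), (32,Y)
ranks: 6->1, 8->2, 9->3, 17->4, 19->5, 20->6, 21->7, 25->8, 28->9, 30->10, 32->11
Step 2: Rank sum for X: R1 = 1 + 4 + 6 + 7 + 8 + 9 + 10 = 45.
Step 3: U_X = R1 - n1(n1+1)/2 = 45 - 7*8/2 = 45 - 28 = 17.
       U_Y = n1*n2 - U_X = 28 - 17 = 11.
Step 4: No ties, so the exact null distribution of U (based on enumerating the C(11,7) = 330 equally likely rank assignments) gives the two-sided p-value.
Step 5: p-value = 0.648485; compare to alpha = 0.05. fail to reject H0.

U_X = 17, p = 0.648485, fail to reject H0 at alpha = 0.05.


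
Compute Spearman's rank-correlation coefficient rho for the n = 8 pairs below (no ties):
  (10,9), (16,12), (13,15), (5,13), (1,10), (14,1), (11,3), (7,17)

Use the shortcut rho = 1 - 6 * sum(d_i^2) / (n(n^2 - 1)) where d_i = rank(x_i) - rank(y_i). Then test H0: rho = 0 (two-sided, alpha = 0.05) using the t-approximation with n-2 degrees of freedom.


Step 1: Rank x and y separately (midranks; no ties here).
rank(x): 10->4, 16->8, 13->6, 5->2, 1->1, 14->7, 11->5, 7->3
rank(y): 9->3, 12->5, 15->7, 13->6, 10->4, 1->1, 3->2, 17->8
Step 2: d_i = R_x(i) - R_y(i); compute d_i^2.
  (4-3)^2=1, (8-5)^2=9, (6-7)^2=1, (2-6)^2=16, (1-4)^2=9, (7-1)^2=36, (5-2)^2=9, (3-8)^2=25
sum(d^2) = 106.
Step 3: rho = 1 - 6*106 / (8*(8^2 - 1)) = 1 - 636/504 = -0.261905.
Step 4: Under H0, t = rho * sqrt((n-2)/(1-rho^2)) = -0.6647 ~ t(6).
Step 5: Two-sided p-value from the t-distribution with 6 df = 0.530923.
Step 6: alpha = 0.05. fail to reject H0.

rho = -0.2619, p = 0.530923, fail to reject H0 at alpha = 0.05.
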